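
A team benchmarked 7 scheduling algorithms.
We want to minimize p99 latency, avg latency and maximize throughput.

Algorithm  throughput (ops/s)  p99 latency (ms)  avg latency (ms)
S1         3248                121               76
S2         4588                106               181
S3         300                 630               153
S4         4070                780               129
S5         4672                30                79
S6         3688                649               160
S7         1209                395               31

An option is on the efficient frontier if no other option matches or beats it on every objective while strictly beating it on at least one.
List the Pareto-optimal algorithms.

S1, S5, S7

S1: not dominated.
S2: dominated by S5 (throughput 4672≥4588, p99 latency 30≤106, avg latency 79≤181).
S3: dominated by S1 (throughput 3248≥300, p99 latency 121≤630, avg latency 76≤153).
S4: dominated by S5 (throughput 4672≥4070, p99 latency 30≤780, avg latency 79≤129).
S5: not dominated (best throughput).
S6: dominated by S5 (throughput 4672≥3688, p99 latency 30≤649, avg latency 79≤160).
S7: not dominated (best avg latency).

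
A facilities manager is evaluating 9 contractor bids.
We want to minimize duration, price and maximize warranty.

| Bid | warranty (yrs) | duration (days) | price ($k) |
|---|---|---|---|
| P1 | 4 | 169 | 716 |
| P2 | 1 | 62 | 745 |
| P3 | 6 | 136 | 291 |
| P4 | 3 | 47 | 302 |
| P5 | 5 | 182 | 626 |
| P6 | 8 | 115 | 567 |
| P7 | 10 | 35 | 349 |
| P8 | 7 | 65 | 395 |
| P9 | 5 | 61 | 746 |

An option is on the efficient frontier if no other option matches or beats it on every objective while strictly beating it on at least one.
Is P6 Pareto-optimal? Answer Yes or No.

P7 vs P6: warranty 10≥8, duration 35≤115, price 349≤567 — P7 is at least as good on every objective and strictly better on at least one, so P7 dominates P6.

No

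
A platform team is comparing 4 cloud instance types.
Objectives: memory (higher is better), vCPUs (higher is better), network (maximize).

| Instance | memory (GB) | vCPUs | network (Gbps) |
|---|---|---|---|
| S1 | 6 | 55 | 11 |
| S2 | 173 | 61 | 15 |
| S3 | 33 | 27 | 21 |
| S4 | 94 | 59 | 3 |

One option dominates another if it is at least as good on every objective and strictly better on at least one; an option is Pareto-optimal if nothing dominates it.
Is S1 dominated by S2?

Yes

S2 vs S1: memory 173≥6, vCPUs 61≥55, network 15≥11 — S2 is at least as good on every objective with at least one strict improvement.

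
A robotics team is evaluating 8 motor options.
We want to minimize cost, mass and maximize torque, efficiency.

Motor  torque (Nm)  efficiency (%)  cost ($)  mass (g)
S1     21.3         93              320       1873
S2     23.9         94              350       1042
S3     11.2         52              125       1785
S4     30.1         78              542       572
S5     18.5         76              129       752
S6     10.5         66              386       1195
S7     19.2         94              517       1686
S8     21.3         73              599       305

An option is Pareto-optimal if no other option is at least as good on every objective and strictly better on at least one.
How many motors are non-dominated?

6

S1: not dominated.
S2: not dominated.
S3: not dominated (best cost).
S4: not dominated (best torque).
S5: not dominated.
S6: dominated by S2 (torque 23.9≥10.5, efficiency 94≥66, cost 350≤386, mass 1042≤1195).
S7: dominated by S2 (torque 23.9≥19.2, efficiency 94≥94, cost 350≤517, mass 1042≤1686).
S8: not dominated (best mass).
Pareto-optimal: S1, S2, S3, S4, S5, S8 → 6.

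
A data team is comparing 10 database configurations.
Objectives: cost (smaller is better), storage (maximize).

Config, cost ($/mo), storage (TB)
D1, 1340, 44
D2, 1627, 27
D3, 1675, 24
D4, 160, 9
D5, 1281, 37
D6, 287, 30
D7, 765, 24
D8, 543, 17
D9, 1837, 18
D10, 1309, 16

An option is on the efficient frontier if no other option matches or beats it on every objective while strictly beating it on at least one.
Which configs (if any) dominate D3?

D1, D2, D5, D6, D7

D1: cost 1340≤1675, storage 44≥24 — dominates D3.
D2: cost 1627≤1675, storage 27≥24 — dominates D3.
D5: cost 1281≤1675, storage 37≥24 — dominates D3.
D6: cost 287≤1675, storage 30≥24 — dominates D3.
D7: cost 765≤1675, storage 24≥24 — dominates D3.
Others (D4, D8, D9, D10) are each worse than D3 on at least one objective.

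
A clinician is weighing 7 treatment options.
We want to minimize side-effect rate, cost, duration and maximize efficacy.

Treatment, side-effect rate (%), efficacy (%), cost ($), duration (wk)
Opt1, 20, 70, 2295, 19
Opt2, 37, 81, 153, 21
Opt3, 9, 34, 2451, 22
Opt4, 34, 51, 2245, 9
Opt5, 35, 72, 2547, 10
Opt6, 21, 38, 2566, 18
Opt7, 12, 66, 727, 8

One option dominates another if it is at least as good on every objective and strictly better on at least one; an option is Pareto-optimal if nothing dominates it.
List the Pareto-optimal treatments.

Opt1: not dominated.
Opt2: not dominated (best efficacy).
Opt3: not dominated (best side-effect rate).
Opt4: dominated by Opt7 (side-effect rate 12≤34, efficacy 66≥51, cost 727≤2245, duration 8≤9).
Opt5: not dominated.
Opt6: dominated by Opt7 (side-effect rate 12≤21, efficacy 66≥38, cost 727≤2566, duration 8≤18).
Opt7: not dominated (best duration).

Opt1, Opt2, Opt3, Opt5, Opt7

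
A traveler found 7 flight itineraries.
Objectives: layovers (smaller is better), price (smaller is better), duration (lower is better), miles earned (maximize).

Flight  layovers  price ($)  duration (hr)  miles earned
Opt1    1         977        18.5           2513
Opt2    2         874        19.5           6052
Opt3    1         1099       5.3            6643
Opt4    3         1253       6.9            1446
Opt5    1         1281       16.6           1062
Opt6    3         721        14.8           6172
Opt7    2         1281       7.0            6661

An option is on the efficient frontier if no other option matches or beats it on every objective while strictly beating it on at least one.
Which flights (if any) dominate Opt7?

none

Opt1: worse on duration (18.5 vs 7.0).
Opt2: worse on duration (19.5 vs 7.0).
Opt3: worse on miles earned (6643 vs 6661).
Opt4: worse on layovers (3 vs 2).
Opt5: worse on duration (16.6 vs 7.0).
Opt6: worse on layovers (3 vs 2).
No option dominates Opt7.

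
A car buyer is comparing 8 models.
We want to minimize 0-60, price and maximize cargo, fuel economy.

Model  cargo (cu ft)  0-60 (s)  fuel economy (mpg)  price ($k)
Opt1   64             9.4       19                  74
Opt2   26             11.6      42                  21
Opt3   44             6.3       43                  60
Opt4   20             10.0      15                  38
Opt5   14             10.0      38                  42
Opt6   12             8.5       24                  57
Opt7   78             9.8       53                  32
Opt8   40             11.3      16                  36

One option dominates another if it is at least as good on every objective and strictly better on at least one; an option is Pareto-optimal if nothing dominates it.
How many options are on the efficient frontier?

5

Opt1: not dominated.
Opt2: not dominated (best price).
Opt3: not dominated (best 0-60).
Opt4: dominated by Opt7 (cargo 78≥20, 0-60 9.8≤10.0, fuel economy 53≥15, price 32≤38).
Opt5: dominated by Opt7 (cargo 78≥14, 0-60 9.8≤10.0, fuel economy 53≥38, price 32≤42).
Opt6: not dominated.
Opt7: not dominated (best cargo).
Opt8: dominated by Opt7 (cargo 78≥40, 0-60 9.8≤11.3, fuel economy 53≥16, price 32≤36).
Pareto-optimal: Opt1, Opt2, Opt3, Opt6, Opt7 → 5.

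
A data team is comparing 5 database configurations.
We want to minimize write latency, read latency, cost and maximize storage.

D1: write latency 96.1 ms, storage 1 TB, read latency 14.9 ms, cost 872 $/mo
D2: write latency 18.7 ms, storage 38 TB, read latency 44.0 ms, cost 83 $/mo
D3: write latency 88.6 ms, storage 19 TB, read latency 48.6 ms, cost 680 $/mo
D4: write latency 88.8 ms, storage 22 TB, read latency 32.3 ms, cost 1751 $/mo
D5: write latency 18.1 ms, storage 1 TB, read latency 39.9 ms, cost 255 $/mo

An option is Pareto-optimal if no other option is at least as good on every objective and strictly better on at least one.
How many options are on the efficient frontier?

D1: not dominated (best read latency).
D2: not dominated (best storage).
D3: dominated by D2 (write latency 18.7≤88.6, storage 38≥19, read latency 44.0≤48.6, cost 83≤680).
D4: not dominated.
D5: not dominated (best write latency).
Pareto-optimal: D1, D2, D4, D5 → 4.

4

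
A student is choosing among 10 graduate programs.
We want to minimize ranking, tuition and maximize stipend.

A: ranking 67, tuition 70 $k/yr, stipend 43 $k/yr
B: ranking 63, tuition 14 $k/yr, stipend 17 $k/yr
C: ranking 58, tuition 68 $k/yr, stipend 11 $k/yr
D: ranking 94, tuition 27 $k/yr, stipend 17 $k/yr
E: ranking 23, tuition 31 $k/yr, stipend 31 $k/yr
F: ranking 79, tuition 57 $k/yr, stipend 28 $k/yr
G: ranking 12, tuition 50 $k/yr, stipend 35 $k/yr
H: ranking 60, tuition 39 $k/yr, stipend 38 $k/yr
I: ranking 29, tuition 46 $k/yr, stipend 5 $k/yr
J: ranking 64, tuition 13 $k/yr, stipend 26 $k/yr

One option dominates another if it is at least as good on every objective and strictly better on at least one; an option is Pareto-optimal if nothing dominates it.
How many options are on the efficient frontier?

6

A: not dominated (best stipend).
B: not dominated.
C: dominated by E (ranking 23≤58, tuition 31≤68, stipend 31≥11).
D: dominated by B (ranking 63≤94, tuition 14≤27, stipend 17≥17).
E: not dominated.
F: dominated by E (ranking 23≤79, tuition 31≤57, stipend 31≥28).
G: not dominated (best ranking).
H: not dominated.
I: dominated by E (ranking 23≤29, tuition 31≤46, stipend 31≥5).
J: not dominated (best tuition).
Pareto-optimal: A, B, E, G, H, J → 6.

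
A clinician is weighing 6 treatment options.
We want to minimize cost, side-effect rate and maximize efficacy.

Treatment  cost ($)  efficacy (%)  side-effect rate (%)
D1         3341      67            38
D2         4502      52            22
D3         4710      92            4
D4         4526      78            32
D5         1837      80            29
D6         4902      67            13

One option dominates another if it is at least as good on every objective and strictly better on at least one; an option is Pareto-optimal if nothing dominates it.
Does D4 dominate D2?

D4 vs D2: D4 is worse on cost (4526 vs 4502), so it does not dominate D2.

No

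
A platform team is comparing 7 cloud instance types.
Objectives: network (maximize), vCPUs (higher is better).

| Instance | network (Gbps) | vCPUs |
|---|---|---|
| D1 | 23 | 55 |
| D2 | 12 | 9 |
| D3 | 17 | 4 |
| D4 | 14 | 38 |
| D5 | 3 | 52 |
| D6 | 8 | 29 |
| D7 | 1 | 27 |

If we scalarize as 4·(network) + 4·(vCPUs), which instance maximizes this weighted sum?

D1: 4·23 + 4·55 = 312
D2: 4·12 + 4·9 = 84
D3: 4·17 + 4·4 = 84
D4: 4·14 + 4·38 = 208
D5: 4·3 + 4·52 = 220
D6: 4·8 + 4·29 = 148
D7: 4·1 + 4·27 = 112
Highest: D1 at 312.

D1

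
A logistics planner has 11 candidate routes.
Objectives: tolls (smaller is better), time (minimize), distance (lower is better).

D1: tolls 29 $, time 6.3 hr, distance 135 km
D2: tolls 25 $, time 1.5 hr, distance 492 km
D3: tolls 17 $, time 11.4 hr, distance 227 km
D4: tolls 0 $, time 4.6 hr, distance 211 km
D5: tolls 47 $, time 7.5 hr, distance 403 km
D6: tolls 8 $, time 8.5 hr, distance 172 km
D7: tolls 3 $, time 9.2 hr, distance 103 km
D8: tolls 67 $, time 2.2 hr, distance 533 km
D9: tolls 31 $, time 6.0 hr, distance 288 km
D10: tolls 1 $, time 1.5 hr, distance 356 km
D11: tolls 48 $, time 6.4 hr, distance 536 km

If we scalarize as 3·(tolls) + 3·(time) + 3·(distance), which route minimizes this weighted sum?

D1: 3·29 + 3·6.3 + 3·135 = 510.9
D2: 3·25 + 3·1.5 + 3·492 = 1555.5
D3: 3·17 + 3·11.4 + 3·227 = 766.2
D4: 3·0 + 3·4.6 + 3·211 = 646.8
D5: 3·47 + 3·7.5 + 3·403 = 1372.5
D6: 3·8 + 3·8.5 + 3·172 = 565.5
D7: 3·3 + 3·9.2 + 3·103 = 345.6
D8: 3·67 + 3·2.2 + 3·533 = 1806.6
D9: 3·31 + 3·6.0 + 3·288 = 975.0
D10: 3·1 + 3·1.5 + 3·356 = 1075.5
D11: 3·48 + 3·6.4 + 3·536 = 1771.2
Lowest: D7 at 345.6.

D7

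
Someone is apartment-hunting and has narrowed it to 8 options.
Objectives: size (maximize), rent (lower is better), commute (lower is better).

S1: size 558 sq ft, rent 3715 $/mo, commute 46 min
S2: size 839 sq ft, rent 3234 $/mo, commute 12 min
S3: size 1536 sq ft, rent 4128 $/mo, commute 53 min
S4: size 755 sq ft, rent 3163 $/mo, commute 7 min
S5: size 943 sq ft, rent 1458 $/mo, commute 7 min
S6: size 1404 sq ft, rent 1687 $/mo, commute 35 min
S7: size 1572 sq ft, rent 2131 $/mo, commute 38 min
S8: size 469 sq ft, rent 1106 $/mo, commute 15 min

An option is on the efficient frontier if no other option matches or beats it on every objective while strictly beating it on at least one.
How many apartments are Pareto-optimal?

4

S1: dominated by S2 (size 839≥558, rent 3234≤3715, commute 12≤46).
S2: dominated by S5 (size 943≥839, rent 1458≤3234, commute 7≤12).
S3: dominated by S7 (size 1572≥1536, rent 2131≤4128, commute 38≤53).
S4: dominated by S5 (size 943≥755, rent 1458≤3163, commute 7≤7).
S5: not dominated.
S6: not dominated.
S7: not dominated (best size).
S8: not dominated (best rent).
Pareto-optimal: S5, S6, S7, S8 → 4.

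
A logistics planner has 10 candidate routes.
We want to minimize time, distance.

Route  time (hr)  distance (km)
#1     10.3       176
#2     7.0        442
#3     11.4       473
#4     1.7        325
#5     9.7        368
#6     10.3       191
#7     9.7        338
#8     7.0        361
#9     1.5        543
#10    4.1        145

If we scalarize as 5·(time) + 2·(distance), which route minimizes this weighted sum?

#1: 5·10.3 + 2·176 = 403.5
#2: 5·7.0 + 2·442 = 919.0
#3: 5·11.4 + 2·473 = 1003.0
#4: 5·1.7 + 2·325 = 658.5
#5: 5·9.7 + 2·368 = 784.5
#6: 5·10.3 + 2·191 = 433.5
#7: 5·9.7 + 2·338 = 724.5
#8: 5·7.0 + 2·361 = 757.0
#9: 5·1.5 + 2·543 = 1093.5
#10: 5·4.1 + 2·145 = 310.5
Lowest: #10 at 310.5.

#10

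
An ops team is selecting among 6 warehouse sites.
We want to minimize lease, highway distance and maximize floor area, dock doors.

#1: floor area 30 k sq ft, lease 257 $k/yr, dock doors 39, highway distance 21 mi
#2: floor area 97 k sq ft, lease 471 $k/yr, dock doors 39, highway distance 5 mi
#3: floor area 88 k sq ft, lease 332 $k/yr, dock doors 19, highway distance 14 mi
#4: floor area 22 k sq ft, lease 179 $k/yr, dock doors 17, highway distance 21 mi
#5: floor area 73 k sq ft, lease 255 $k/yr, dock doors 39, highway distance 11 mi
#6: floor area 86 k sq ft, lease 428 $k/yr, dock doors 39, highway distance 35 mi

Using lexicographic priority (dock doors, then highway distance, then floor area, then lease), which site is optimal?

First maximize dock doors: best is 39, kept {#1, #2, #5, #6}.
Then minimize highway distance: best is 5, kept {#2}.

#2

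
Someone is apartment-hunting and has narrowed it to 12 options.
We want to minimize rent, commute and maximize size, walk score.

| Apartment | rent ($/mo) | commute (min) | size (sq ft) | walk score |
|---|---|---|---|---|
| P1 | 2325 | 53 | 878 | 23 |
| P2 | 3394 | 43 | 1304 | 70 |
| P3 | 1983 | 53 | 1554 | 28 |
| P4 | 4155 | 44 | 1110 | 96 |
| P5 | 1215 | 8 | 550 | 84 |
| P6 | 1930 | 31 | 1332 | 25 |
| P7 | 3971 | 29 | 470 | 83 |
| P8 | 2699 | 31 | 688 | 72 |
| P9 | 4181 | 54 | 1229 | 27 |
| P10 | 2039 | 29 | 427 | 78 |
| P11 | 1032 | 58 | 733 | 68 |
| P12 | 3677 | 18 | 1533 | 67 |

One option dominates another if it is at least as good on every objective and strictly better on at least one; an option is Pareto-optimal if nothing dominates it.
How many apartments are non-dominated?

8

P1: dominated by P3 (rent 1983≤2325, commute 53≤53, size 1554≥878, walk score 28≥23).
P2: not dominated.
P3: not dominated (best size).
P4: not dominated (best walk score).
P5: not dominated (best commute).
P6: not dominated.
P7: dominated by P5 (rent 1215≤3971, commute 8≤29, size 550≥470, walk score 84≥83).
P8: not dominated.
P9: dominated by P2 (rent 3394≤4181, commute 43≤54, size 1304≥1229, walk score 70≥27).
P10: dominated by P5 (rent 1215≤2039, commute 8≤29, size 550≥427, walk score 84≥78).
P11: not dominated (best rent).
P12: not dominated.
Pareto-optimal: P2, P3, P4, P5, P6, P8, P11, P12 → 8.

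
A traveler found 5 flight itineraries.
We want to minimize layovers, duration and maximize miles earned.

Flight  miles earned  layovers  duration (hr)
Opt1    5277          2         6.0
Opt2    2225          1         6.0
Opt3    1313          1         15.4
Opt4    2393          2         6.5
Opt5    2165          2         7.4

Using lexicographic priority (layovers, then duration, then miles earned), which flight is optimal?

First minimize layovers: best is 1, kept {Opt2, Opt3}.
Then minimize duration: best is 6.0, kept {Opt2}.

Opt2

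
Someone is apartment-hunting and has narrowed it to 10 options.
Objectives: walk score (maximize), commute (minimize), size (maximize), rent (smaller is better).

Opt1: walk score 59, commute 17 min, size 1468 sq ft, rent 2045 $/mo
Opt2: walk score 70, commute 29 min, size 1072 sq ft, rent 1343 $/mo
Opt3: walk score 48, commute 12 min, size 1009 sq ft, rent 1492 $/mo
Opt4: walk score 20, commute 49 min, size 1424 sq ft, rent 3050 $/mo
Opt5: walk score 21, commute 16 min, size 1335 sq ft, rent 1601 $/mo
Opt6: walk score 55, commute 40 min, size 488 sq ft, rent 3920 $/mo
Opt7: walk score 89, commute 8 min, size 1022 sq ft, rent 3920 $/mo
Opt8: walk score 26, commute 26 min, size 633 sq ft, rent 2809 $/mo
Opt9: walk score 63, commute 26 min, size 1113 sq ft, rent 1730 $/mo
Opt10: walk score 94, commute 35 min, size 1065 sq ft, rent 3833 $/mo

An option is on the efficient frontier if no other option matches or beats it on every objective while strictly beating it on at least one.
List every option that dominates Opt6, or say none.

Opt1, Opt2, Opt7, Opt9, Opt10

Opt1: walk score 59≥55, commute 17≤40, size 1468≥488, rent 2045≤3920 — dominates Opt6.
Opt2: walk score 70≥55, commute 29≤40, size 1072≥488, rent 1343≤3920 — dominates Opt6.
Opt7: walk score 89≥55, commute 8≤40, size 1022≥488, rent 3920≤3920 — dominates Opt6.
Opt9: walk score 63≥55, commute 26≤40, size 1113≥488, rent 1730≤3920 — dominates Opt6.
Opt10: walk score 94≥55, commute 35≤40, size 1065≥488, rent 3833≤3920 — dominates Opt6.
Others (Opt3, Opt4, Opt5, Opt8) are each worse than Opt6 on at least one objective.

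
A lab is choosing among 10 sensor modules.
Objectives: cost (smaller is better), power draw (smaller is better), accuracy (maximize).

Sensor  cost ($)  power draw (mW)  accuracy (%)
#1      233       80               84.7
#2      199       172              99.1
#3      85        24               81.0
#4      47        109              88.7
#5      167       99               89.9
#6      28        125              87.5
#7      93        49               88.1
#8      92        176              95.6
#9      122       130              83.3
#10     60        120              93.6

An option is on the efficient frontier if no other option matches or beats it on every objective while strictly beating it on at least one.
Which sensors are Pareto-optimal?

#1: dominated by #7 (cost 93≤233, power draw 49≤80, accuracy 88.1≥84.7).
#2: not dominated (best accuracy).
#3: not dominated (best power draw).
#4: not dominated.
#5: not dominated.
#6: not dominated (best cost).
#7: not dominated.
#8: not dominated.
#9: dominated by #4 (cost 47≤122, power draw 109≤130, accuracy 88.7≥83.3).
#10: not dominated.

#2, #3, #4, #5, #6, #7, #8, #10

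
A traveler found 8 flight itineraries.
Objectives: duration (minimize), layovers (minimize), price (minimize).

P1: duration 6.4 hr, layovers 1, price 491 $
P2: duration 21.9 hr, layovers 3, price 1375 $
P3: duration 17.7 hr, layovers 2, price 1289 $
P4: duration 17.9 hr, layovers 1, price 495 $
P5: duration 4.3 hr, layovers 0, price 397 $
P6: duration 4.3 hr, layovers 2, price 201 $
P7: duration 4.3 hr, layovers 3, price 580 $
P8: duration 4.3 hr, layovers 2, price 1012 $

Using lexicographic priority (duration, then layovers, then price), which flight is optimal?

P5

First minimize duration: best is 4.3, kept {P5, P6, P7, P8}.
Then minimize layovers: best is 0, kept {P5}.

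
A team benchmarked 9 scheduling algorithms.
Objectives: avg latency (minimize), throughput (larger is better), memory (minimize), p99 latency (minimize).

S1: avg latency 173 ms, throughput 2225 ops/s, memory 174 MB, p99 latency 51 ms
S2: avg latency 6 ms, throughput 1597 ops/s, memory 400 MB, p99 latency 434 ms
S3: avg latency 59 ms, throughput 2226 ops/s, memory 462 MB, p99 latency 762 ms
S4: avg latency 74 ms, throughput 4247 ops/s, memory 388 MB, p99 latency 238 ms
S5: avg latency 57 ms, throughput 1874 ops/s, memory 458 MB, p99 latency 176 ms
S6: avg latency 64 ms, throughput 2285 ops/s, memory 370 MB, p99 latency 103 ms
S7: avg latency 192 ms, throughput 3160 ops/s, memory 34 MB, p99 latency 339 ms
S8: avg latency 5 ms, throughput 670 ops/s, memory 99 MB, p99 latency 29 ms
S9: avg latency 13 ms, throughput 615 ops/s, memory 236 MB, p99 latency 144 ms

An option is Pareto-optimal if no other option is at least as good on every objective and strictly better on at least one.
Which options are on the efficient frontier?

S1, S2, S3, S4, S5, S6, S7, S8

S1: not dominated.
S2: not dominated.
S3: not dominated.
S4: not dominated (best throughput).
S5: not dominated.
S6: not dominated.
S7: not dominated (best memory).
S8: not dominated (best avg latency).
S9: dominated by S8 (avg latency 5≤13, throughput 670≥615, memory 99≤236, p99 latency 29≤144).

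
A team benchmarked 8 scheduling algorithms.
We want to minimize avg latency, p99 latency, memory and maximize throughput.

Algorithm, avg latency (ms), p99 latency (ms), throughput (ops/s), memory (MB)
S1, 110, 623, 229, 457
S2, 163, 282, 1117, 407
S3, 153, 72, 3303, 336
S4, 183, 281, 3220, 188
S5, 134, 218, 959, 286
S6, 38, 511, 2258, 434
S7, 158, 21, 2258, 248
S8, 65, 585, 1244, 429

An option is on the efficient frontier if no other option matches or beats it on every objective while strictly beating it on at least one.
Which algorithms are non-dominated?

S3, S4, S5, S6, S7, S8

S1: dominated by S6 (avg latency 38≤110, p99 latency 511≤623, throughput 2258≥229, memory 434≤457).
S2: dominated by S3 (avg latency 153≤163, p99 latency 72≤282, throughput 3303≥1117, memory 336≤407).
S3: not dominated (best throughput).
S4: not dominated (best memory).
S5: not dominated.
S6: not dominated (best avg latency).
S7: not dominated (best p99 latency).
S8: not dominated.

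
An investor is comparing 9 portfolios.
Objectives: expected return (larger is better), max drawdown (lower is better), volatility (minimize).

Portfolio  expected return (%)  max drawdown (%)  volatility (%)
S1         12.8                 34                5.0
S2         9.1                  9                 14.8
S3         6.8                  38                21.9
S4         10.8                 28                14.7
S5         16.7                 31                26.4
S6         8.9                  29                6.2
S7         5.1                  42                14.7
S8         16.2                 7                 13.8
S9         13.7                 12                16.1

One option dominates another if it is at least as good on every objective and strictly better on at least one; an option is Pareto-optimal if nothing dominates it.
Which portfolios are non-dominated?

S1, S5, S6, S8

S1: not dominated (best volatility).
S2: dominated by S8 (expected return 16.2≥9.1, max drawdown 7≤9, volatility 13.8≤14.8).
S3: dominated by S1 (expected return 12.8≥6.8, max drawdown 34≤38, volatility 5.0≤21.9).
S4: dominated by S8 (expected return 16.2≥10.8, max drawdown 7≤28, volatility 13.8≤14.7).
S5: not dominated (best expected return).
S6: not dominated.
S7: dominated by S1 (expected return 12.8≥5.1, max drawdown 34≤42, volatility 5.0≤14.7).
S8: not dominated (best max drawdown).
S9: dominated by S8 (expected return 16.2≥13.7, max drawdown 7≤12, volatility 13.8≤16.1).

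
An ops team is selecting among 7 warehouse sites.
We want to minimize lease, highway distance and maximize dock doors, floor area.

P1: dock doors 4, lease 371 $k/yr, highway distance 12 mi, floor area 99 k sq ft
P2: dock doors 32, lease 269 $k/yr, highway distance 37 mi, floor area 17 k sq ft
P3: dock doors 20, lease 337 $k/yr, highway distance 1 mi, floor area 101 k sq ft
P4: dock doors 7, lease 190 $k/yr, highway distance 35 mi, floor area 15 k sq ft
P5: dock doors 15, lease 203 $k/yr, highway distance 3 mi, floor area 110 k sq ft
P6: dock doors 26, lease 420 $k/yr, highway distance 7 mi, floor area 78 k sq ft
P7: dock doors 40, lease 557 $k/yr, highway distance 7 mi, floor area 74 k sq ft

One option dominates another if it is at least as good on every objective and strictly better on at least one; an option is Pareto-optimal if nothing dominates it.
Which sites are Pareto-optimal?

P1: dominated by P3 (dock doors 20≥4, lease 337≤371, highway distance 1≤12, floor area 101≥99).
P2: not dominated.
P3: not dominated (best highway distance).
P4: not dominated (best lease).
P5: not dominated (best floor area).
P6: not dominated.
P7: not dominated (best dock doors).

P2, P3, P4, P5, P6, P7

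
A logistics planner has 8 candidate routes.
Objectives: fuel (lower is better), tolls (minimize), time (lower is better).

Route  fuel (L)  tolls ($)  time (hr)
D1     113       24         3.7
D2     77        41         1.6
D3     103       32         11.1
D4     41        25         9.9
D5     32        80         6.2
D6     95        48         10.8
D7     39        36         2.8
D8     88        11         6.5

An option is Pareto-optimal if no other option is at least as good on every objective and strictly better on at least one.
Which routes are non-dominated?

D1, D2, D4, D5, D7, D8

D1: not dominated.
D2: not dominated (best time).
D3: dominated by D4 (fuel 41≤103, tolls 25≤32, time 9.9≤11.1).
D4: not dominated.
D5: not dominated (best fuel).
D6: dominated by D2 (fuel 77≤95, tolls 41≤48, time 1.6≤10.8).
D7: not dominated.
D8: not dominated (best tolls).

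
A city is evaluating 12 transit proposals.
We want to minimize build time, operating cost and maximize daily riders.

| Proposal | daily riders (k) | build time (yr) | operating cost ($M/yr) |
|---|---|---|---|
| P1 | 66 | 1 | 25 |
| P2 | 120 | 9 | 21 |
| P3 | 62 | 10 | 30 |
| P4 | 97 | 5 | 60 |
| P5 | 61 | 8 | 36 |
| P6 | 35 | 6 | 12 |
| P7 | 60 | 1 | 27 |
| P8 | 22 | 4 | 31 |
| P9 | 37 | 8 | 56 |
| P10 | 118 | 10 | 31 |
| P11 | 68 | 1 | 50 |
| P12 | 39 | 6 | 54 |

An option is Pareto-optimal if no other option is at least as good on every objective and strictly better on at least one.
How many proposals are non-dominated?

P1: not dominated.
P2: not dominated (best daily riders).
P3: dominated by P1 (daily riders 66≥62, build time 1≤10, operating cost 25≤30).
P4: not dominated.
P5: dominated by P1 (daily riders 66≥61, build time 1≤8, operating cost 25≤36).
P6: not dominated (best operating cost).
P7: dominated by P1 (daily riders 66≥60, build time 1≤1, operating cost 25≤27).
P8: dominated by P1 (daily riders 66≥22, build time 1≤4, operating cost 25≤31).
P9: dominated by P1 (daily riders 66≥37, build time 1≤8, operating cost 25≤56).
P10: dominated by P2 (daily riders 120≥118, build time 9≤10, operating cost 21≤31).
P11: not dominated.
P12: dominated by P1 (daily riders 66≥39, build time 1≤6, operating cost 25≤54).
Pareto-optimal: P1, P2, P4, P6, P11 → 5.

5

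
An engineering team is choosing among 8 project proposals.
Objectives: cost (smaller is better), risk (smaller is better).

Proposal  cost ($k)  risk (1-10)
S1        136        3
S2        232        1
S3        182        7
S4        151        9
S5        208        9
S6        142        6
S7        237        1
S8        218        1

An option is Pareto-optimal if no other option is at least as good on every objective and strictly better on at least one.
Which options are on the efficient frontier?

S1: not dominated (best cost).
S2: dominated by S8 (cost 218≤232, risk 1≤1).
S3: dominated by S1 (cost 136≤182, risk 3≤7).
S4: dominated by S1 (cost 136≤151, risk 3≤9).
S5: dominated by S1 (cost 136≤208, risk 3≤9).
S6: dominated by S1 (cost 136≤142, risk 3≤6).
S7: dominated by S2 (cost 232≤237, risk 1≤1).
S8: not dominated.

S1, S8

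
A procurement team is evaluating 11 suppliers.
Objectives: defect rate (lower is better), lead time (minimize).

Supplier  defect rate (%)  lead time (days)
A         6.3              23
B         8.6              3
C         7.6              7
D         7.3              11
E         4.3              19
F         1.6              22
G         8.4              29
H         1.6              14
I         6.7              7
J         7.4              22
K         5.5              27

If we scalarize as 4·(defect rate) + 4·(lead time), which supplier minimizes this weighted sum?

B

A: 4·6.3 + 4·23 = 117.2
B: 4·8.6 + 4·3 = 46.4
C: 4·7.6 + 4·7 = 58.4
D: 4·7.3 + 4·11 = 73.2
E: 4·4.3 + 4·19 = 93.2
F: 4·1.6 + 4·22 = 94.4
G: 4·8.4 + 4·29 = 149.6
H: 4·1.6 + 4·14 = 62.4
I: 4·6.7 + 4·7 = 54.8
J: 4·7.4 + 4·22 = 117.6
K: 4·5.5 + 4·27 = 130.0
Lowest: B at 46.4.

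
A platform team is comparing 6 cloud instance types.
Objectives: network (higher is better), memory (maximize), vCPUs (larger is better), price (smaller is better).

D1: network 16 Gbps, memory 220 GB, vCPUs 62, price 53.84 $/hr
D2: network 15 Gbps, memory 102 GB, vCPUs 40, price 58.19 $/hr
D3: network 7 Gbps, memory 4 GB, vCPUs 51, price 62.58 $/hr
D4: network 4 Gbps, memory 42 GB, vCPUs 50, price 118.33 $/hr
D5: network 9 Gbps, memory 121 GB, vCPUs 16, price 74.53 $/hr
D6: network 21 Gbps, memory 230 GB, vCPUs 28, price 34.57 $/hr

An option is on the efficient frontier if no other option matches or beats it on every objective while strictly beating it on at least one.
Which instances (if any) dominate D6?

none

D1: worse on network (16 vs 21).
D2: worse on network (15 vs 21).
D3: worse on network (7 vs 21).
D4: worse on network (4 vs 21).
D5: worse on network (9 vs 21).
No option dominates D6.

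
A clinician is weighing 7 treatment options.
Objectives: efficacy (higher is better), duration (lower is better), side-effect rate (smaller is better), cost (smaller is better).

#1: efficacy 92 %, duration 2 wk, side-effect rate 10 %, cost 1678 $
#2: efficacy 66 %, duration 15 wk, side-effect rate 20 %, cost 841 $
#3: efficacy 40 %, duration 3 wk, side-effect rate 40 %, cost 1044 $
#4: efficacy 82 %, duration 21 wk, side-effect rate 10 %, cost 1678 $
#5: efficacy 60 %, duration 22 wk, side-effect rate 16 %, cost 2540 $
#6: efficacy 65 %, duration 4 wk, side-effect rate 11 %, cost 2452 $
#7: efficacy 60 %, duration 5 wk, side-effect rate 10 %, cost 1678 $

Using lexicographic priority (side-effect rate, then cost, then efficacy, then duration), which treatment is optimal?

First minimize side-effect rate: best is 10, kept {#1, #4, #7}.
Then minimize cost: best is 1678, kept {#1, #4, #7}.
Then maximize efficacy: best is 92, kept {#1}.

#1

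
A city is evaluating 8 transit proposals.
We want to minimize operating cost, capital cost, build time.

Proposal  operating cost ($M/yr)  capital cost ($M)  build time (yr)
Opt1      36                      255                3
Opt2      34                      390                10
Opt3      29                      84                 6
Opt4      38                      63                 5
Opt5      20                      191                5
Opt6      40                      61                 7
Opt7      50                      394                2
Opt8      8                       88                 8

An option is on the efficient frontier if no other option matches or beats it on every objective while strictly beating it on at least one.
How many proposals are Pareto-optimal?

7

Opt1: not dominated.
Opt2: dominated by Opt3 (operating cost 29≤34, capital cost 84≤390, build time 6≤10).
Opt3: not dominated.
Opt4: not dominated.
Opt5: not dominated.
Opt6: not dominated (best capital cost).
Opt7: not dominated (best build time).
Opt8: not dominated (best operating cost).
Pareto-optimal: Opt1, Opt3, Opt4, Opt5, Opt6, Opt7, Opt8 → 7.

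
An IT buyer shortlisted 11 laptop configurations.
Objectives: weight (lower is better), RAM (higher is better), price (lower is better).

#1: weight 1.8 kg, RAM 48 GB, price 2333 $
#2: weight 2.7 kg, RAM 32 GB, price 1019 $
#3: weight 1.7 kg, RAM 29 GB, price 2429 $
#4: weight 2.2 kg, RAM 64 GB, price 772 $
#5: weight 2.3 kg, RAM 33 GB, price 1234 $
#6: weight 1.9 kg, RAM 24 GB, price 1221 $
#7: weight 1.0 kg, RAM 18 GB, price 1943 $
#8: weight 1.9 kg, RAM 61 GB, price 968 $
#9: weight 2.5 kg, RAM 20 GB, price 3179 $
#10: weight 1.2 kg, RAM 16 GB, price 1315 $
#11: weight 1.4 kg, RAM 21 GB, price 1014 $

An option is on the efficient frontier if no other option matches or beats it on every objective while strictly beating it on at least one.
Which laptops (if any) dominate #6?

#8: weight 1.9≤1.9, RAM 61≥24, price 968≤1221 — dominates #6.
Others (#1, #2, #3, #4, #5, #7, #9, #10, #11) are each worse than #6 on at least one objective.

#8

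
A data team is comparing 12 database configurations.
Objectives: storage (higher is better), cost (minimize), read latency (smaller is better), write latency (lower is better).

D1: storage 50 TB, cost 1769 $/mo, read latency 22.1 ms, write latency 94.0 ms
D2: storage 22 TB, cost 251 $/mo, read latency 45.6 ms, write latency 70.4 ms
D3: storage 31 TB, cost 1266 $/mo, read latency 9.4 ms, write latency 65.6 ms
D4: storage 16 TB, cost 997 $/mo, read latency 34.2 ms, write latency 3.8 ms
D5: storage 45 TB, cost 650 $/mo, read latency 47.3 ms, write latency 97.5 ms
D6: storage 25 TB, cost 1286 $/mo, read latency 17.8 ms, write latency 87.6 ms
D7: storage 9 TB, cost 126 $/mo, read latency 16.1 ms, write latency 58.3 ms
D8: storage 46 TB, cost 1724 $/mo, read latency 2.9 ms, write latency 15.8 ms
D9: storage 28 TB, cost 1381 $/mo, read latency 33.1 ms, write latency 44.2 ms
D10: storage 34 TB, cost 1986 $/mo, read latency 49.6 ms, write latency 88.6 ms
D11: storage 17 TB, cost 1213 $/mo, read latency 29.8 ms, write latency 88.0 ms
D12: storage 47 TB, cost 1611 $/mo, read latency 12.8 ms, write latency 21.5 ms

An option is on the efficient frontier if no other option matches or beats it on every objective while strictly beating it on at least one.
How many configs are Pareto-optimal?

D1: not dominated (best storage).
D2: not dominated.
D3: not dominated.
D4: not dominated (best write latency).
D5: not dominated.
D6: dominated by D3 (storage 31≥25, cost 1266≤1286, read latency 9.4≤17.8, write latency 65.6≤87.6).
D7: not dominated (best cost).
D8: not dominated (best read latency).
D9: not dominated.
D10: dominated by D8 (storage 46≥34, cost 1724≤1986, read latency 2.9≤49.6, write latency 15.8≤88.6).
D11: not dominated.
D12: not dominated.
Pareto-optimal: D1, D2, D3, D4, D5, D7, D8, D9, D11, D12 → 10.

10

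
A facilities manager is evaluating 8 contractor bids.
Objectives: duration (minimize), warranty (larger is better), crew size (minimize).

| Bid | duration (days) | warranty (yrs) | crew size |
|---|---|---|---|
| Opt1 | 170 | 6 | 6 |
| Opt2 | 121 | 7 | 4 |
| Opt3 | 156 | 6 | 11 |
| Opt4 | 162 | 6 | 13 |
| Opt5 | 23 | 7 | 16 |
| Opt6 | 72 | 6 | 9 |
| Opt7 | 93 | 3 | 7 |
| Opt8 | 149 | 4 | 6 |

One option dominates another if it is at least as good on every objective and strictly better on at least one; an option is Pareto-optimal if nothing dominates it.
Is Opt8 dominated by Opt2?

Yes

Opt2 vs Opt8: duration 121≤149, warranty 7≥4, crew size 4≤6 — Opt2 is at least as good on every objective with at least one strict improvement.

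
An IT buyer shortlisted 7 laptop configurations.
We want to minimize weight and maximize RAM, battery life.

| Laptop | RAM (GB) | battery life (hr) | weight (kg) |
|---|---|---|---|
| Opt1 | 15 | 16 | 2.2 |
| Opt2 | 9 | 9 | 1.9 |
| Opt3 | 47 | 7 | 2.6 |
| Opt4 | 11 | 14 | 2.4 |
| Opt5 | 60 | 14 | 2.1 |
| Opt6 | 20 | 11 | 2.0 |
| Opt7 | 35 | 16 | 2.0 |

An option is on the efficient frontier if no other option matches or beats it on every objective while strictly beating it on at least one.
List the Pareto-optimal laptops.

Opt2, Opt5, Opt7

Opt1: dominated by Opt7 (RAM 35≥15, battery life 16≥16, weight 2.0≤2.2).
Opt2: not dominated (best weight).
Opt3: dominated by Opt5 (RAM 60≥47, battery life 14≥7, weight 2.1≤2.6).
Opt4: dominated by Opt1 (RAM 15≥11, battery life 16≥14, weight 2.2≤2.4).
Opt5: not dominated (best RAM).
Opt6: dominated by Opt7 (RAM 35≥20, battery life 16≥11, weight 2.0≤2.0).
Opt7: not dominated.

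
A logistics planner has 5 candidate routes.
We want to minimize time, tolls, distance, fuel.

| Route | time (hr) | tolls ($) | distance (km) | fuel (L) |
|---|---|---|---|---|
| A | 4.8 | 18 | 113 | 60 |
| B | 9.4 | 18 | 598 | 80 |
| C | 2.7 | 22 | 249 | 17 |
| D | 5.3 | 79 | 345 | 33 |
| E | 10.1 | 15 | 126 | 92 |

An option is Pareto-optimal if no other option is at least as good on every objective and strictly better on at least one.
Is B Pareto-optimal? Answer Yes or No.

A vs B: time 4.8≤9.4, tolls 18≤18, distance 113≤598, fuel 60≤80 — A is at least as good on every objective and strictly better on at least one, so A dominates B.

No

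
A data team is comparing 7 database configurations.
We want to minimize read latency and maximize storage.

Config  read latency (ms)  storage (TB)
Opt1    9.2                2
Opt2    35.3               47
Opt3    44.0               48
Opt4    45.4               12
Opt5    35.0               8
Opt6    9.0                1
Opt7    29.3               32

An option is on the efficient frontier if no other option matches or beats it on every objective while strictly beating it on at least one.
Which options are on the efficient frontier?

Opt1: not dominated.
Opt2: not dominated.
Opt3: not dominated (best storage).
Opt4: dominated by Opt2 (read latency 35.3≤45.4, storage 47≥12).
Opt5: dominated by Opt7 (read latency 29.3≤35.0, storage 32≥8).
Opt6: not dominated (best read latency).
Opt7: not dominated.

Opt1, Opt2, Opt3, Opt6, Opt7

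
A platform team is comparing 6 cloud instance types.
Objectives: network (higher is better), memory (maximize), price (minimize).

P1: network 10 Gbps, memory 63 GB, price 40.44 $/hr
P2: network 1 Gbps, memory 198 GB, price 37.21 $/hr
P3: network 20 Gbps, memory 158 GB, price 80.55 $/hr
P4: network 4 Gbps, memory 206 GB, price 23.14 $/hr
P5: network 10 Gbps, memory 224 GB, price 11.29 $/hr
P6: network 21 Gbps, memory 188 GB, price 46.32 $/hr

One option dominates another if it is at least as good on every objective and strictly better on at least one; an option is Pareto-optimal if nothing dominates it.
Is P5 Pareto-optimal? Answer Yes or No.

Yes

P1: worse on memory (63 vs 224).
P2: worse on network (1 vs 10).
P3: worse on memory (158 vs 224).
P4: worse on network (4 vs 10).
P6: worse on memory (188 vs 224).
No option is at least as good as P5 on every objective and strictly better on one.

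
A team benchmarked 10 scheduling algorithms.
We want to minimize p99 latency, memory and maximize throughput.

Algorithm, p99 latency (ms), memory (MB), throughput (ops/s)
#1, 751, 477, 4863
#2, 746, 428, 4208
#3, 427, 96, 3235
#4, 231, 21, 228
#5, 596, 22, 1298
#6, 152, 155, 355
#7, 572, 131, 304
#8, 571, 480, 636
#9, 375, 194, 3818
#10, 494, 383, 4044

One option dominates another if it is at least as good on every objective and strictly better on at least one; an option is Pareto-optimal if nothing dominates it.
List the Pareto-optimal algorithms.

#1: not dominated (best throughput).
#2: not dominated.
#3: not dominated.
#4: not dominated (best memory).
#5: not dominated.
#6: not dominated (best p99 latency).
#7: dominated by #3 (p99 latency 427≤572, memory 96≤131, throughput 3235≥304).
#8: dominated by #3 (p99 latency 427≤571, memory 96≤480, throughput 3235≥636).
#9: not dominated.
#10: not dominated.

#1, #2, #3, #4, #5, #6, #9, #10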